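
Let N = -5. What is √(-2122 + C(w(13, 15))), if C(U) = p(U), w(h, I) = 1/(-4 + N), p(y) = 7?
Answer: 3*I*√235 ≈ 45.989*I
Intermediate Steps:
w(h, I) = -⅑ (w(h, I) = 1/(-4 - 5) = 1/(-9) = -⅑)
C(U) = 7
√(-2122 + C(w(13, 15))) = √(-2122 + 7) = √(-2115) = 3*I*√235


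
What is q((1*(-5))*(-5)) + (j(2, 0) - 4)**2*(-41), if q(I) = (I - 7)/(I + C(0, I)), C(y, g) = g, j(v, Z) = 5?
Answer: -1016/25 ≈ -40.640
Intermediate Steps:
q(I) = (-7 + I)/(2*I) (q(I) = (I - 7)/(I + I) = (-7 + I)/((2*I)) = (-7 + I)*(1/(2*I)) = (-7 + I)/(2*I))
q((1*(-5))*(-5)) + (j(2, 0) - 4)**2*(-41) = (-7 + (1*(-5))*(-5))/(2*(((1*(-5))*(-5)))) + (5 - 4)**2*(-41) = (-7 - 5*(-5))/(2*((-5*(-5)))) + 1**2*(-41) = (1/2)*(-7 + 25)/25 + 1*(-41) = (1/2)*(1/25)*18 - 41 = 9/25 - 41 = -1016/25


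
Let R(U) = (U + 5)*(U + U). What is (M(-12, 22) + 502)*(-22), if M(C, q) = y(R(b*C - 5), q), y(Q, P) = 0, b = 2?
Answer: -11044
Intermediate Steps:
R(U) = 2*U*(5 + U) (R(U) = (5 + U)*(2*U) = 2*U*(5 + U))
M(C, q) = 0
(M(-12, 22) + 502)*(-22) = (0 + 502)*(-22) = 502*(-22) = -11044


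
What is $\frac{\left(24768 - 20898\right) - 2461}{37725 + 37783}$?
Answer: $\frac{1409}{75508} \approx 0.01866$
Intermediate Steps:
$\frac{\left(24768 - 20898\right) - 2461}{37725 + 37783} = \frac{3870 - 2461}{75508} = \left(3870 - 2461\right) \frac{1}{75508} = 1409 \cdot \frac{1}{75508} = \frac{1409}{75508}$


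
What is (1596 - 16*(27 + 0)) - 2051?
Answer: -887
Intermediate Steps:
(1596 - 16*(27 + 0)) - 2051 = (1596 - 16*27) - 2051 = (1596 - 432) - 2051 = 1164 - 2051 = -887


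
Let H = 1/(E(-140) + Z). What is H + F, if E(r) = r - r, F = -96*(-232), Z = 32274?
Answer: 718806529/32274 ≈ 22272.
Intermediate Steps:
F = 22272
E(r) = 0
H = 1/32274 (H = 1/(0 + 32274) = 1/32274 ≈ 3.0985e-5)
H + F = 1/32274 + 22272 = 718806529/32274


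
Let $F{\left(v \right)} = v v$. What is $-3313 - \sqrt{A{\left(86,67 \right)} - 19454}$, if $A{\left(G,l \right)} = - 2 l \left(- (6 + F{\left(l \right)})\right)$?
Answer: $-3313 - 18 \sqrt{1799} \approx -4076.5$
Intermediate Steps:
$F{\left(v \right)} = v^{2}$
$A{\left(G,l \right)} = - 2 l \left(-6 - l^{2}\right)$ ($A{\left(G,l \right)} = - 2 l \left(- (6 + l^{2})\right) = - 2 l \left(-6 - l^{2}\right)$)
$-3313 - \sqrt{A{\left(86,67 \right)} - 19454} = -3313 - \sqrt{2 \cdot 67 \left(6 + 67^{2}\right) - 19454} = -3313 - \sqrt{2 \cdot 67 \left(6 + 4489\right) - 19454} = -3313 - \sqrt{2 \cdot 67 \cdot 4495 - 19454} = -3313 - \sqrt{602330 - 19454} = -3313 - \sqrt{582876} = -3313 - 18 \sqrt{1799}$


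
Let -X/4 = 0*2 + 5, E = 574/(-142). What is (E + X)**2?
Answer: 2913849/5041 ≈ 578.03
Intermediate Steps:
E = -287/71 (E = 574*(-1/142) = -287/71 ≈ -4.0423)
X = -20 (X = -4*(0*2 + 5) = -4*(0 + 5) = -4*5 = -20)
(E + X)**2 = (-287/71 - 20)**2 = (-1707/71)**2 = 2913849/5041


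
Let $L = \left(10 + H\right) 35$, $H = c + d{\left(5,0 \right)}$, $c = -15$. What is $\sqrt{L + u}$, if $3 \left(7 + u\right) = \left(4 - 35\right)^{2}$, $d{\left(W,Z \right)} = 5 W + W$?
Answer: $\frac{\sqrt{10695}}{3} \approx 34.472$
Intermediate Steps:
$d{\left(W,Z \right)} = 6 W$
$H = 15$ ($H = -15 + 6 \cdot 5 = -15 + 30 = 15$)
$u = \frac{940}{3}$ ($u = -7 + \frac{\left(4 - 35\right)^{2}}{3} = -7 + \frac{\left(-31\right)^{2}}{3} = -7 + \frac{1}{3} \cdot 961 = -7 + \frac{961}{3} = \frac{940}{3} \approx 313.33$)
$L = 875$ ($L = \left(10 + 15\right) 35 = 25 \cdot 35 = 875$)
$\sqrt{L + u} = \sqrt{875 + \frac{940}{3}} = \sqrt{\frac{3565}{3}} = \frac{\sqrt{10695}}{3}$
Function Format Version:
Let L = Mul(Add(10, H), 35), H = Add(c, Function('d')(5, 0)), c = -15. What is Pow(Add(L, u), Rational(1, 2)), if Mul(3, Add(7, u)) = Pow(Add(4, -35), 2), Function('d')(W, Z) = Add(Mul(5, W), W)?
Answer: Mul(Rational(1, 3), Pow(10695, Rational(1, 2))) ≈ 34.472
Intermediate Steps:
Function('d')(W, Z) = Mul(6, W)
H = 15 (H = Add(-15, Mul(6, 5)) = Add(-15, 30) = 15)
u = Rational(940, 3) (u = Add(-7, Mul(Rational(1, 3), Pow(Add(4, -35), 2))) = Add(-7, Mul(Rational(1, 3), Pow(-31, 2))) = Add(-7, Mul(Rational(1, 3), 961)) = Add(-7, Rational(961, 3)) = Rational(940, 3) ≈ 313.33)
L = 875 (L = Mul(Add(10, 15), 35) = Mul(25, 35) = 875)
Pow(Add(L, u), Rational(1, 2)) = Pow(Add(875, Rational(940, 3)), Rational(1, 2)) = Pow(Rational(3565, 3), Rational(1, 2)) = Mul(Rational(1, 3), Pow(10695, Rational(1, 2)))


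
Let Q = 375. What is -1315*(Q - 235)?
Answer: -184100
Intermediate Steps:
-1315*(Q - 235) = -1315*(375 - 235) = -1315*140 = -184100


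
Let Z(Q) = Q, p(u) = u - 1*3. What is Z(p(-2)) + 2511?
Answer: 2506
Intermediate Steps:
p(u) = -3 + u (p(u) = u - 3 = -3 + u)
Z(p(-2)) + 2511 = (-3 - 2) + 2511 = -5 + 2511 = 2506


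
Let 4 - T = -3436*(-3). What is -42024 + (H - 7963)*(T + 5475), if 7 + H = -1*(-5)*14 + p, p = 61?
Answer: 37812507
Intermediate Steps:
T = -10304 (T = 4 - (-3436)*(-3) = 4 - 1*10308 = 4 - 10308 = -10304)
H = 124 (H = -7 + (-1*(-5)*14 + 61) = -7 + (5*14 + 61) = -7 + (70 + 61) = -7 + 131 = 124)
-42024 + (H - 7963)*(T + 5475) = -42024 + (124 - 7963)*(-10304 + 5475) = -42024 - 7839*(-4829) = -42024 + 37854531 = 37812507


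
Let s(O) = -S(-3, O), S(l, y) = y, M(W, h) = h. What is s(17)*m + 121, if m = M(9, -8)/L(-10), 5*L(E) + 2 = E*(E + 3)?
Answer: 131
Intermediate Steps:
s(O) = -O
L(E) = -⅖ + E*(3 + E)/5 (L(E) = -⅖ + (E*(E + 3))/5 = -⅖ + (E*(3 + E))/5 = -⅖ + E*(3 + E)/5)
m = -10/17 (m = -8/(-⅖ + (⅕)*(-10)² + (⅗)*(-10)) = -8/(-⅖ + (⅕)*100 - 6) = -8/(-⅖ + 20 - 6) = -8/68/5 = -8*5/68 = -10/17 ≈ -0.58823)
s(17)*m + 121 = -1*17*(-10/17) + 121 = -17*(-10/17) + 121 = 10 + 121 = 131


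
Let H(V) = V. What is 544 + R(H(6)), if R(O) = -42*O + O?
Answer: 298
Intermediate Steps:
R(O) = -41*O
544 + R(H(6)) = 544 - 41*6 = 544 - 246 = 298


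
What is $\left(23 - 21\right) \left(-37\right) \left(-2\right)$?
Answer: $148$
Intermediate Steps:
$\left(23 - 21\right) \left(-37\right) \left(-2\right) = 2 \left(-37\right) \left(-2\right) = \left(-74\right) \left(-2\right) = 148$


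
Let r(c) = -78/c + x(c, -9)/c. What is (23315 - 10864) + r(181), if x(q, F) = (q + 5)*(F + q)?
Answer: 2285545/181 ≈ 12627.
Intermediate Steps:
x(q, F) = (5 + q)*(F + q)
r(c) = -78/c + (-45 + c**2 - 4*c)/c (r(c) = -78/c + (c**2 + 5*(-9) + 5*c - 9*c)/c = -78/c + (c**2 - 45 + 5*c - 9*c)/c = -78/c + (-45 + c**2 - 4*c)/c)
(23315 - 10864) + r(181) = (23315 - 10864) + (-4 + 181 - 123/181) = 12451 + (-4 + 181 - 123*1/181) = 12451 + (-4 + 181 - 123/181) = 12451 + 31914/181 = 2285545/181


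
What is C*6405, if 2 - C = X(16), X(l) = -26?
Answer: 179340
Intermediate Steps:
C = 28 (C = 2 - 1*(-26) = 2 + 26 = 28)
C*6405 = 28*6405 = 179340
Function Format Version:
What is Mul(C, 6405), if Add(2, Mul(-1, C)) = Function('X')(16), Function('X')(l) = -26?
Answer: 179340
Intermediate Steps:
C = 28 (C = Add(2, Mul(-1, -26)) = Add(2, 26) = 28)
Mul(C, 6405) = Mul(28, 6405) = 179340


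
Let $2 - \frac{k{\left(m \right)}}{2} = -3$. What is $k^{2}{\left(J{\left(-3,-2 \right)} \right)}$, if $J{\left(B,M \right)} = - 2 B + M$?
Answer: $100$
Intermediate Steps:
$J{\left(B,M \right)} = M - 2 B$
$k{\left(m \right)} = 10$ ($k{\left(m \right)} = 4 - -6 = 4 + 6 = 10$)
$k^{2}{\left(J{\left(-3,-2 \right)} \right)} = 10^{2} = 100$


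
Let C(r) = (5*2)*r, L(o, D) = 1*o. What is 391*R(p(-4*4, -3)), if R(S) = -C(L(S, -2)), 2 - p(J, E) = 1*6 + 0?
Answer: 15640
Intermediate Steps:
L(o, D) = o
p(J, E) = -4 (p(J, E) = 2 - (1*6 + 0) = 2 - (6 + 0) = 2 - 1*6 = 2 - 6 = -4)
C(r) = 10*r
R(S) = -10*S
391*R(p(-4*4, -3)) = 391*(-10*(-4)) = 391*40 = 15640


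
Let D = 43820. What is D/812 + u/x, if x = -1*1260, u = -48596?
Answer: 845296/9135 ≈ 92.534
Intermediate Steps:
x = -1260
D/812 + u/x = 43820/812 - 48596/(-1260) = 43820*(1/812) - 48596*(-1/1260) = 1565/29 + 12149/315 = 845296/9135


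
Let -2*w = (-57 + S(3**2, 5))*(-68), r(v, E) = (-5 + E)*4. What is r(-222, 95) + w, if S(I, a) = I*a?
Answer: -48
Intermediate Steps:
r(v, E) = -20 + 4*E
w = -408 (w = -(-57 + 3**2*5)*(-68)/2 = -(-57 + 9*5)*(-68)/2 = -(-57 + 45)*(-68)/2 = -(-6)*(-68) = -1/2*816 = -408)
r(-222, 95) + w = (-20 + 4*95) - 408 = (-20 + 380) - 408 = 360 - 408 = -48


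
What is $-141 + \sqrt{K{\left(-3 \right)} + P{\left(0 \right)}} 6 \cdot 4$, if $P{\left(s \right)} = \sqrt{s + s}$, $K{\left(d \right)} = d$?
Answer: $-141 + 24 i \sqrt{3} \approx -141.0 + 41.569 i$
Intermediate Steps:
$P{\left(s \right)} = \sqrt{2} \sqrt{s}$ ($P{\left(s \right)} = \sqrt{2 s} = \sqrt{2} \sqrt{s}$)
$-141 + \sqrt{K{\left(-3 \right)} + P{\left(0 \right)}} 6 \cdot 4 = -141 + \sqrt{-3 + \sqrt{2} \sqrt{0}} \cdot 6 \cdot 4 = -141 + \sqrt{-3 + \sqrt{2} \cdot 0} \cdot 24 = -141 + \sqrt{-3 + 0} \cdot 24 = -141 + \sqrt{-3} \cdot 24 = -141 + i \sqrt{3} \cdot 24 = -141 + 24 i \sqrt{3}$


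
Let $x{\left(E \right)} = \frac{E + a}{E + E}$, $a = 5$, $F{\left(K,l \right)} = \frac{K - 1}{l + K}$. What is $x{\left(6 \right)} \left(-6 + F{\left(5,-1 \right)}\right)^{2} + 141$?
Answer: $\frac{1967}{12} \approx 163.92$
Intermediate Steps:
$F{\left(K,l \right)} = \frac{-1 + K}{K + l}$
$x{\left(E \right)} = \frac{5 + E}{2 E}$ ($x{\left(E \right)} = \frac{E + 5}{E + E} = \frac{5 + E}{2 E}$)
$x{\left(6 \right)} \left(-6 + F{\left(5,-1 \right)}\right)^{2} + 141 = \frac{5 + 6}{2 \cdot 6} \left(-6 + \frac{-1 + 5}{5 - 1}\right)^{2} + 141 = \frac{1}{2} \cdot \frac{1}{6} \cdot 11 \left(-6 + \frac{1}{4} \cdot 4\right)^{2} + 141 = \frac{11 \left(-6 + \frac{1}{4} \cdot 4\right)^{2}}{12} + 141 = \frac{11 \left(-6 + 1\right)^{2}}{12} + 141 = \frac{11 \left(-5\right)^{2}}{12} + 141 = \frac{11}{12} \cdot 25 + 141 = \frac{275}{12} + 141 = \frac{1967}{12}$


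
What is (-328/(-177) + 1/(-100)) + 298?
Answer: 5307223/17700 ≈ 299.84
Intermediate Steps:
(-328/(-177) + 1/(-100)) + 298 = (-328*(-1/177) - 1/100) + 298 = (328/177 - 1/100) + 298 = 32623/17700 + 298 = 5307223/17700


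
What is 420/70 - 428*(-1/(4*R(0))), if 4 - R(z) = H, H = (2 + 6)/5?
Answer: 607/12 ≈ 50.583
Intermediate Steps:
H = 8/5 (H = 8*(1/5) = 8/5 ≈ 1.6000)
R(z) = 12/5 (R(z) = 4 - 1*8/5 = 4 - 8/5 = 12/5)
420/70 - 428*(-1/(4*R(0))) = 420/70 - 428/((12/5)*(-4)) = 420*(1/70) - 428/(-48/5) = 6 - 428*(-5/48) = 6 + 535/12 = 607/12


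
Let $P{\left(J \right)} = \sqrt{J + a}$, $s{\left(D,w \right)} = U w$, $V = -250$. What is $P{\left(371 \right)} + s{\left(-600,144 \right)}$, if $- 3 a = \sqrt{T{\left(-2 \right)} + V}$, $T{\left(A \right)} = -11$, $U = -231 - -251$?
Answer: $2880 + \sqrt{371 - i \sqrt{29}} \approx 2899.3 - 0.13979 i$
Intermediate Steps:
$U = 20$ ($U = -231 + 251 = 20$)
$a = - i \sqrt{29}$ ($a = - \frac{\sqrt{-11 - 250}}{3} = - \frac{\sqrt{-261}}{3} = - \frac{3 i \sqrt{29}}{3} = - i \sqrt{29} \approx - 5.3852 i$)
$s{\left(D,w \right)} = 20 w$
$P{\left(J \right)} = \sqrt{J - i \sqrt{29}}$
$P{\left(371 \right)} + s{\left(-600,144 \right)} = \sqrt{371 - i \sqrt{29}} + 20 \cdot 144 = \sqrt{371 - i \sqrt{29}} + 2880 = 2880 + \sqrt{371 - i \sqrt{29}}$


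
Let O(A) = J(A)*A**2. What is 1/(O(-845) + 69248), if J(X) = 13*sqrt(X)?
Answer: 69248/72806520803038629 - 120670225*I*sqrt(5)/72806520803038629 ≈ 9.5112e-13 - 3.7061e-9*I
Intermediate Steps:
O(A) = 13*A**(5/2) (O(A) = (13*sqrt(A))*A**2 = 13*A**(5/2))
1/(O(-845) + 69248) = 1/(13*(-845)**(5/2) + 69248) = 1/(13*(9282325*I*sqrt(5)) + 69248) = 1/(120670225*I*sqrt(5) + 69248) = 1/(69248 + 120670225*I*sqrt(5))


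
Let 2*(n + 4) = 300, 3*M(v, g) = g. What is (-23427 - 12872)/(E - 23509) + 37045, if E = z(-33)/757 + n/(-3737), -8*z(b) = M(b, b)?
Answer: 19710221677414593/532039416517 ≈ 37047.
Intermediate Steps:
M(v, g) = g/3
z(b) = -b/24
n = 146 (n = -4 + (½)*300 = -4 + 150 = 146)
E = -843069/22631272 (E = -1/24*(-33)/757 + 146/(-3737) = (11/8)*(1/757) + 146*(-1/3737) = 11/6056 - 146/3737 = -843069/22631272 ≈ -0.037252)
(-23427 - 12872)/(E - 23509) + 37045 = (-23427 - 12872)/(-843069/22631272 - 23509) + 37045 = -36299/(-532039416517/22631272) + 37045 = -36299*(-22631272/532039416517) + 37045 = 821492542328/532039416517 + 37045 = 19710221677414593/532039416517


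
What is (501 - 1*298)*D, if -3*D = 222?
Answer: -15022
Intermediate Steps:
D = -74 (D = -⅓*222 = -74)
(501 - 1*298)*D = (501 - 1*298)*(-74) = (501 - 298)*(-74) = 203*(-74) = -15022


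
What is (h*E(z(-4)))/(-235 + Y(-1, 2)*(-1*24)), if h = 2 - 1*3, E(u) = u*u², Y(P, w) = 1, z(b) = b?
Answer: -64/259 ≈ -0.24710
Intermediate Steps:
E(u) = u³
h = -1 (h = 2 - 3 = -1)
(h*E(z(-4)))/(-235 + Y(-1, 2)*(-1*24)) = (-1*(-4)³)/(-235 + 1*(-1*24)) = (-1*(-64))/(-235 + 1*(-24)) = 64/(-235 - 24) = 64/(-259) = 64*(-1/259) = -64/259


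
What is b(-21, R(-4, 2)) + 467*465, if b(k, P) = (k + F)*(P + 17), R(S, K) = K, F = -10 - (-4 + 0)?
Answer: 216642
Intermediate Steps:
F = -6 (F = -10 - 1*(-4) = -10 + 4 = -6)
b(k, P) = (-6 + k)*(17 + P) (b(k, P) = (k - 6)*(P + 17) = (-6 + k)*(17 + P))
b(-21, R(-4, 2)) + 467*465 = (-102 - 6*2 + 17*(-21) + 2*(-21)) + 467*465 = (-102 - 12 - 357 - 42) + 217155 = -513 + 217155 = 216642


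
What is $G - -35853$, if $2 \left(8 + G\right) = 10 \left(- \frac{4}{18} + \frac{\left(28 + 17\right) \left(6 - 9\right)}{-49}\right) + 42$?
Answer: $\frac{15822491}{441} \approx 35879.0$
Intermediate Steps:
$G = \frac{11318}{441}$ ($G = -8 + \frac{10 \left(- \frac{4}{18} + \frac{\left(28 + 17\right) \left(6 - 9\right)}{-49}\right) + 42}{2} = -8 + \frac{10 \left(\left(-4\right) \frac{1}{18} + 45 \left(-3\right) \left(- \frac{1}{49}\right)\right) + 42}{2} = -8 + \frac{10 \left(- \frac{2}{9} - - \frac{135}{49}\right) + 42}{2} = -8 + \frac{10 \left(- \frac{2}{9} + \frac{135}{49}\right) + 42}{2} = -8 + \frac{10 \cdot \frac{1117}{441} + 42}{2} = -8 + \frac{\frac{11170}{441} + 42}{2} = -8 + \frac{1}{2} \cdot \frac{29692}{441} = -8 + \frac{14846}{441} = \frac{11318}{441} \approx 25.664$)
$G - -35853 = \frac{11318}{441} - -35853 = \frac{11318}{441} + 35853 = \frac{15822491}{441}$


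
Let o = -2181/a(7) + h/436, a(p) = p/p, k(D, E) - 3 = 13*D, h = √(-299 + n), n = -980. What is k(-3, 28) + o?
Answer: -2217 + I*√1279/436 ≈ -2217.0 + 0.082026*I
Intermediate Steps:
h = I*√1279 (h = √(-299 - 980) = √(-1279) = I*√1279 ≈ 35.763*I)
k(D, E) = 3 + 13*D
a(p) = 1
o = -2181 + I*√1279/436 (o = -2181/1 + (I*√1279)/436 = -2181*1 + (I*√1279)*(1/436) = -2181 + I*√1279/436 ≈ -2181.0 + 0.082026*I)
k(-3, 28) + o = (3 + 13*(-3)) + (-2181 + I*√1279/436) = (3 - 39) + (-2181 + I*√1279/436) = -36 + (-2181 + I*√1279/436) = -2217 + I*√1279/436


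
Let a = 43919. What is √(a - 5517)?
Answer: √38402 ≈ 195.96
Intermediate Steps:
√(a - 5517) = √(43919 - 5517) = √38402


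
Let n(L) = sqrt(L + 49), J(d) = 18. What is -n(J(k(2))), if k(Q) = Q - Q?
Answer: -sqrt(67) ≈ -8.1853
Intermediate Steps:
k(Q) = 0
n(L) = sqrt(49 + L)
-n(J(k(2))) = -sqrt(49 + 18) = -sqrt(67)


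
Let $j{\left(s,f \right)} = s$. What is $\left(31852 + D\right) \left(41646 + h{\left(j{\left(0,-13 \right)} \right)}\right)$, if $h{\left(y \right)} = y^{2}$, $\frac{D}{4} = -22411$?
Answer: $-2406805632$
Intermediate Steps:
$D = -89644$ ($D = 4 \left(-22411\right) = -89644$)
$\left(31852 + D\right) \left(41646 + h{\left(j{\left(0,-13 \right)} \right)}\right) = \left(31852 - 89644\right) \left(41646 + 0^{2}\right) = - 57792 \left(41646 + 0\right) = \left(-57792\right) 41646 = -2406805632$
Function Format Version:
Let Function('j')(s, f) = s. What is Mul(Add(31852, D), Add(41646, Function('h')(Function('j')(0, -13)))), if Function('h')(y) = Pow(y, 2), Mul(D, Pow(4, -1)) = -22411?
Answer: -2406805632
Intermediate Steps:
D = -89644 (D = Mul(4, -22411) = -89644)
Mul(Add(31852, D), Add(41646, Function('h')(Function('j')(0, -13)))) = Mul(Add(31852, -89644), Add(41646, Pow(0, 2))) = Mul(-57792, Add(41646, 0)) = Mul(-57792, 41646) = -2406805632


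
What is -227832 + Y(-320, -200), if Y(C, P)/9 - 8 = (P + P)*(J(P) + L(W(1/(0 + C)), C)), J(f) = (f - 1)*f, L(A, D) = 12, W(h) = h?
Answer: -144990960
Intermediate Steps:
J(f) = f*(-1 + f) (J(f) = (-1 + f)*f = f*(-1 + f))
Y(C, P) = 72 + 18*P*(12 + P*(-1 + P)) (Y(C, P) = 72 + 9*((P + P)*(P*(-1 + P) + 12)) = 72 + 9*((2*P)*(12 + P*(-1 + P))) = 72 + 9*(2*P*(12 + P*(-1 + P))) = 72 + 18*P*(12 + P*(-1 + P)))
-227832 + Y(-320, -200) = -227832 + (72 + 216*(-200) + 18*(-200)²*(-1 - 200)) = -227832 + (72 - 43200 + 18*40000*(-201)) = -227832 + (72 - 43200 - 144720000) = -227832 - 144763128 = -144990960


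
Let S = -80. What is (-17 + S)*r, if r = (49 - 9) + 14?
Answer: -5238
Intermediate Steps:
r = 54 (r = 40 + 14 = 54)
(-17 + S)*r = (-17 - 80)*54 = -97*54 = -5238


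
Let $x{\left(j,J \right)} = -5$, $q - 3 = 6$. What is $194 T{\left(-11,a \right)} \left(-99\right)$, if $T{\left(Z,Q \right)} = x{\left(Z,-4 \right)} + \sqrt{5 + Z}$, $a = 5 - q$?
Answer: $96030 - 19206 i \sqrt{6} \approx 96030.0 - 47045.0 i$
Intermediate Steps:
$q = 9$ ($q = 3 + 6 = 9$)
$a = -4$ ($a = 5 - 9 = -4$)
$T{\left(Z,Q \right)} = -5 + \sqrt{5 + Z}$
$194 T{\left(-11,a \right)} \left(-99\right) = 194 \left(-5 + \sqrt{5 - 11}\right) \left(-99\right) = 194 \left(-5 + \sqrt{-6}\right) \left(-99\right) = 194 \left(-5 + i \sqrt{6}\right) \left(-99\right) = \left(-970 + 194 i \sqrt{6}\right) \left(-99\right) = 96030 - 19206 i \sqrt{6}$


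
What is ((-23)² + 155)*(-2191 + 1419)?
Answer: -528048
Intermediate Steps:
((-23)² + 155)*(-2191 + 1419) = (529 + 155)*(-772) = 684*(-772) = -528048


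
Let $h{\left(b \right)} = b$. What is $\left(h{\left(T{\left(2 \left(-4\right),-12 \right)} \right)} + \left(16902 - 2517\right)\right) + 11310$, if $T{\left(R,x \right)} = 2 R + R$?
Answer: $25671$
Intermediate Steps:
$T{\left(R,x \right)} = 3 R$
$\left(h{\left(T{\left(2 \left(-4\right),-12 \right)} \right)} + \left(16902 - 2517\right)\right) + 11310 = \left(3 \cdot 2 \left(-4\right) + \left(16902 - 2517\right)\right) + 11310 = \left(3 \left(-8\right) + 14385\right) + 11310 = \left(-24 + 14385\right) + 11310 = 14361 + 11310 = 25671$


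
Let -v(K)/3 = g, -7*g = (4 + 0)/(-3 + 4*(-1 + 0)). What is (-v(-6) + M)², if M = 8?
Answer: 163216/2401 ≈ 67.978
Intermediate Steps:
g = 4/49 (g = -(4 + 0)/(7*(-3 + 4*(-1 + 0))) = -4/(7*(-3 + 4*(-1))) = -4/(7*(-3 - 4)) = -4/(7*(-7)) = -4*(-1)/(7*7) = -⅐*(-4/7) = 4/49 ≈ 0.081633)
v(K) = -12/49 (v(K) = -3*4/49 = -12/49)
(-v(-6) + M)² = (-1*(-12/49) + 8)² = (12/49 + 8)² = (404/49)² = 163216/2401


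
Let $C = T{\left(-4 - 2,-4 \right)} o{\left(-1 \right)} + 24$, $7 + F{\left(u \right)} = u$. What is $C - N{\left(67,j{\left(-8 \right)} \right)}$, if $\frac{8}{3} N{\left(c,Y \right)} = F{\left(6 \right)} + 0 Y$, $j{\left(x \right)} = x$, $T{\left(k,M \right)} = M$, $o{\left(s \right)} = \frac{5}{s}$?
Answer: $\frac{355}{8} \approx 44.375$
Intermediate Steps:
$F{\left(u \right)} = -7 + u$
$C = 44$ ($C = - 4 \frac{5}{-1} + 24 = - 4 \cdot 5 \left(-1\right) + 24 = \left(-4\right) \left(-5\right) + 24 = 20 + 24 = 44$)
$N{\left(c,Y \right)} = - \frac{3}{8}$ ($N{\left(c,Y \right)} = \frac{3 \left(\left(-7 + 6\right) + 0 Y\right)}{8} = \frac{3 \left(-1 + 0\right)}{8} = \frac{3}{8} \left(-1\right) = - \frac{3}{8}$)
$C - N{\left(67,j{\left(-8 \right)} \right)} = 44 - - \frac{3}{8} = 44 + \frac{3}{8} = \frac{355}{8}$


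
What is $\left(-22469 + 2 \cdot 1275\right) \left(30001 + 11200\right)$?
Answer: $-820682719$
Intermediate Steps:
$\left(-22469 + 2 \cdot 1275\right) \left(30001 + 11200\right) = \left(-22469 + 2550\right) 41201 = \left(-19919\right) 41201 = -820682719$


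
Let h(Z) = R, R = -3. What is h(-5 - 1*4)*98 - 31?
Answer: -325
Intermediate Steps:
h(Z) = -3
h(-5 - 1*4)*98 - 31 = -3*98 - 31 = -294 - 31 = -325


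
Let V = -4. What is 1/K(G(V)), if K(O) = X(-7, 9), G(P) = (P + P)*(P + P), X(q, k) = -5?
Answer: -1/5 ≈ -0.20000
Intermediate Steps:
G(P) = 4*P**2 (G(P) = (2*P)*(2*P) = 4*P**2)
K(O) = -5
1/K(G(V)) = 1/(-5) = -1/5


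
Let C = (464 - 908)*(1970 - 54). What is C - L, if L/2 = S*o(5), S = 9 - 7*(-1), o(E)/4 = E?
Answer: -851344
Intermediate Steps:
o(E) = 4*E
S = 16 (S = 9 + 7 = 16)
C = -850704 (C = -444*1916 = -850704)
L = 640 (L = 2*(16*(4*5)) = 2*(16*20) = 2*320 = 640)
C - L = -850704 - 1*640 = -850704 - 640 = -851344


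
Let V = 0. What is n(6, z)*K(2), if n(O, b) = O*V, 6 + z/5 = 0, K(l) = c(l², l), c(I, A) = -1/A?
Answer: 0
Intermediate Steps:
K(l) = -1/l
z = -30 (z = -30 + 5*0 = -30 + 0 = -30)
n(O, b) = 0 (n(O, b) = O*0 = 0)
n(6, z)*K(2) = 0*(-1/2) = 0*(-1*½) = 0*(-½) = 0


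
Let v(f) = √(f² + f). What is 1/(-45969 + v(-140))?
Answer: -6567/301875643 - 2*√4865/2113129501 ≈ -2.1820e-5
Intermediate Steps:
v(f) = √(f + f²)
1/(-45969 + v(-140)) = 1/(-45969 + √(-140*(1 - 140))) = 1/(-45969 + √(-140*(-139))) = 1/(-45969 + √19460) = 1/(-45969 + 2*√4865)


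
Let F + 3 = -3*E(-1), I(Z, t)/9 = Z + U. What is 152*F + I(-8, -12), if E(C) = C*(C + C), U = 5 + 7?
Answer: -1332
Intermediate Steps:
U = 12
I(Z, t) = 108 + 9*Z (I(Z, t) = 9*(Z + 12) = 9*(12 + Z) = 108 + 9*Z)
E(C) = 2*C**2 (E(C) = C*(2*C) = 2*C**2)
F = -9 (F = -3 - 6*(-1)**2 = -3 - 6 = -9)
152*F + I(-8, -12) = 152*(-9) + (108 + 9*(-8)) = -1368 + (108 - 72) = -1368 + 36 = -1332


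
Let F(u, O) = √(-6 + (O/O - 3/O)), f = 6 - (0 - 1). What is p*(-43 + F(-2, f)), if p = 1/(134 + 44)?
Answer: -43/178 + I*√266/1246 ≈ -0.24157 + 0.013089*I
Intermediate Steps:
f = 7 (f = 6 - 1*(-1) = 6 + 1 = 7)
p = 1/178 ≈ 0.0056180
F(u, O) = √(-5 - 3/O) (F(u, O) = √(-6 + (1 - 3/O)) = √(-5 - 3/O))
p*(-43 + F(-2, f)) = (-43 + √(-5 - 3/7))/178 = (-43 + √(-38/7))/178 = (-43 + I*√266/7)/178 = -43/178 + I*√266/1246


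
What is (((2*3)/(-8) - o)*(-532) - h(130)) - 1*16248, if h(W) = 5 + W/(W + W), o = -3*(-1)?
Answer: -28517/2 ≈ -14259.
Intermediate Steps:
o = 3
h(W) = 11/2 (h(W) = 5 + W/((2*W)) = 5 + (1/(2*W))*W = 5 + ½ = 11/2)
(((2*3)/(-8) - o)*(-532) - h(130)) - 1*16248 = (((2*3)/(-8) - 1*3)*(-532) - 1*11/2) - 1*16248 = ((6*(-⅛) - 3)*(-532) - 11/2) - 16248 = ((-¾ - 3)*(-532) - 11/2) - 16248 = (-15/4*(-532) - 11/2) - 16248 = (1995 - 11/2) - 16248 = 3979/2 - 16248 = -28517/2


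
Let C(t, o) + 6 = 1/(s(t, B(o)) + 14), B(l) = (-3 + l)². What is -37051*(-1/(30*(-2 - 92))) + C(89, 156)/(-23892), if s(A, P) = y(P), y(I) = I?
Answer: -431961877412/32877811065 ≈ -13.138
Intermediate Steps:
s(A, P) = P
C(t, o) = -6 + 1/(14 + (-3 + o)²) (C(t, o) = -6 + 1/((-3 + o)² + 14) = -6 + 1/(14 + (-3 + o)²))
-37051*(-1/(30*(-2 - 92))) + C(89, 156)/(-23892) = -37051*(-1/(30*(-2 - 92))) + ((-83 - 6*(-3 + 156)²)/(14 + (-3 + 156)²))/(-23892) = -37051/((-94*(-30))) + ((-83 - 6*153²)/(14 + 153²))*(-1/23892) = -37051/2820 + ((-83 - 6*23409)/(14 + 23409))*(-1/23892) = -37051*1/2820 + ((-83 - 140454)/23423)*(-1/23892) = -37051/2820 + ((1/23423)*(-140537))*(-1/23892) = -37051/2820 - 140537/23423*(-1/23892) = -37051/2820 + 140537/559622316 = -431961877412/32877811065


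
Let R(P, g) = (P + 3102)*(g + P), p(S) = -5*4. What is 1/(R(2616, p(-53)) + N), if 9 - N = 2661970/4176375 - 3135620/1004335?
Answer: 167779183425/2490504045552757727 ≈ 6.7368e-8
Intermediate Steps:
p(S) = -20
N = 1926893264327/167779183425 (N = 9 - (2661970/4176375 - 3135620/1004335) = 9 - (2661970*(1/4176375) - 3135620*1/1004335) = 9 - (532394/835275 - 627124/200867) = 9 - 1*(-416880613502/167779183425) = 9 + 416880613502/167779183425 = 1926893264327/167779183425 ≈ 11.485)
R(P, g) = (3102 + P)*(P + g)
1/(R(2616, p(-53)) + N) = 1/((2616**2 + 3102*2616 + 3102*(-20) + 2616*(-20)) + 1926893264327/167779183425) = 1/((6843456 + 8114832 - 62040 - 52320) + 1926893264327/167779183425) = 1/(14843928 + 1926893264327/167779183425) = 1/(2490504045552757727/167779183425) = 167779183425/2490504045552757727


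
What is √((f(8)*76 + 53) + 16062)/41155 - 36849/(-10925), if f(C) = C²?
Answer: 36849/10925 + 9*√259/41155 ≈ 3.3764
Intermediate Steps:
√((f(8)*76 + 53) + 16062)/41155 - 36849/(-10925) = √((8²*76 + 53) + 16062)/41155 - 36849/(-10925) = √((64*76 + 53) + 16062)*(1/41155) - 36849*(-1/10925) = √((4864 + 53) + 16062)*(1/41155) + 36849/10925 = √(4917 + 16062)*(1/41155) + 36849/10925 = √20979*(1/41155) + 36849/10925 = (9*√259)*(1/41155) + 36849/10925 = 9*√259/41155 + 36849/10925 = 36849/10925 + 9*√259/41155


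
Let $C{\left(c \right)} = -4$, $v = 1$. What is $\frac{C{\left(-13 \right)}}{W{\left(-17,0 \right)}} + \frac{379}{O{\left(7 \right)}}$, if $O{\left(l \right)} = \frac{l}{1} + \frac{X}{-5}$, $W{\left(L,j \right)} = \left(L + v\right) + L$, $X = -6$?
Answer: $\frac{62699}{1353} \approx 46.341$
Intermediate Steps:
$W{\left(L,j \right)} = 1 + 2 L$ ($W{\left(L,j \right)} = \left(L + 1\right) + L = \left(1 + L\right) + L = 1 + 2 L$)
$O{\left(l \right)} = \frac{6}{5} + l$ ($O{\left(l \right)} = \frac{l}{1} - \frac{6}{-5} = l 1 - - \frac{6}{5} = l + \frac{6}{5} = \frac{6}{5} + l$)
$\frac{C{\left(-13 \right)}}{W{\left(-17,0 \right)}} + \frac{379}{O{\left(7 \right)}} = - \frac{4}{1 + 2 \left(-17\right)} + \frac{379}{\frac{6}{5} + 7} = - \frac{4}{1 - 34} + \frac{379}{\frac{41}{5}} = - \frac{4}{-33} + 379 \cdot \frac{5}{41} = \left(-4\right) \left(- \frac{1}{33}\right) + \frac{1895}{41} = \frac{4}{33} + \frac{1895}{41} = \frac{62699}{1353}$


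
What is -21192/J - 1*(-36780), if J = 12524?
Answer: 115152882/3131 ≈ 36778.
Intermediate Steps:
-21192/J - 1*(-36780) = -21192/12524 - 1*(-36780) = -21192*1/12524 + 36780 = -5298/3131 + 36780 = 115152882/3131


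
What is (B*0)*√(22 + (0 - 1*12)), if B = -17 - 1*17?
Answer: 0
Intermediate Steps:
B = -34 (B = -17 - 17 = -34)
(B*0)*√(22 + (0 - 1*12)) = (-34*0)*√(22 + (0 - 1*12)) = 0*√(22 + (0 - 12)) = 0*√(22 - 12) = 0*√10 = 0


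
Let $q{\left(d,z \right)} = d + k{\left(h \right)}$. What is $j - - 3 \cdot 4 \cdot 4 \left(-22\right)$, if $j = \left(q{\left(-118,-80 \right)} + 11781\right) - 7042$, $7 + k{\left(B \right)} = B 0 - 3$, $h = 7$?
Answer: $3555$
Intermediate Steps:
$k{\left(B \right)} = -10$ ($k{\left(B \right)} = -7 + \left(B 0 - 3\right) = -7 + \left(0 - 3\right) = -7 - 3 = -10$)
$q{\left(d,z \right)} = -10 + d$ ($q{\left(d,z \right)} = d - 10 = -10 + d$)
$j = 4611$ ($j = \left(\left(-10 - 118\right) + 11781\right) - 7042 = \left(-128 + 11781\right) - 7042 = 11653 - 7042 = 4611$)
$j - - 3 \cdot 4 \cdot 4 \left(-22\right) = 4611 - - 3 \cdot 4 \cdot 4 \left(-22\right) = 4611 - \left(-3\right) 16 \left(-22\right) = 4611 - \left(-48\right) \left(-22\right) = 4611 - 1056 = 3555$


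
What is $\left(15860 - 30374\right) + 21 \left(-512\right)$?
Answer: $-25266$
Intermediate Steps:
$\left(15860 - 30374\right) + 21 \left(-512\right) = \left(15860 - 30374\right) - 10752 = -14514 - 10752 = -25266$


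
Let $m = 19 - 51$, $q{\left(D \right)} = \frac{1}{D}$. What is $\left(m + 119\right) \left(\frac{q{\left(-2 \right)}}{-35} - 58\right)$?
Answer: $- \frac{353133}{70} \approx -5044.8$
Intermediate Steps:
$m = -32$
$\left(m + 119\right) \left(\frac{q{\left(-2 \right)}}{-35} - 58\right) = \left(-32 + 119\right) \left(\frac{1}{\left(-2\right) \left(-35\right)} - 58\right) = 87 \left(\left(- \frac{1}{2}\right) \left(- \frac{1}{35}\right) - 58\right) = 87 \left(\frac{1}{70} - 58\right) = 87 \left(- \frac{4059}{70}\right) = - \frac{353133}{70}$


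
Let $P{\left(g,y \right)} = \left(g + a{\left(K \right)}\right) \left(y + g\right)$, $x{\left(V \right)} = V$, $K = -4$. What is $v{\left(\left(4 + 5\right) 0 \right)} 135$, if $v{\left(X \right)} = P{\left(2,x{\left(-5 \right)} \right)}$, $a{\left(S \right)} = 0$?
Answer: $-810$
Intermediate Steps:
$P{\left(g,y \right)} = g \left(g + y\right)$ ($P{\left(g,y \right)} = \left(g + 0\right) \left(y + g\right) = g \left(g + y\right)$)
$v{\left(X \right)} = -6$ ($v{\left(X \right)} = 2 \left(2 - 5\right) = 2 \left(-3\right) = -6$)
$v{\left(\left(4 + 5\right) 0 \right)} 135 = \left(-6\right) 135 = -810$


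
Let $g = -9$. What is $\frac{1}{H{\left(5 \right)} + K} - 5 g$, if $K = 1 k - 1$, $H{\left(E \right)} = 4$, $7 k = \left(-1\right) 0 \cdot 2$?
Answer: $\frac{136}{3} \approx 45.333$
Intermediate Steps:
$k = 0$ ($k = \frac{\left(-1\right) 0 \cdot 2}{7} = \frac{0 \cdot 2}{7} = \frac{1}{7} \cdot 0 = 0$)
$K = -1$ ($K = 1 \cdot 0 - 1 = 0 - 1 = -1$)
$\frac{1}{H{\left(5 \right)} + K} - 5 g = \frac{1}{4 - 1} - -45 = \frac{1}{3} + 45 = \frac{136}{3}$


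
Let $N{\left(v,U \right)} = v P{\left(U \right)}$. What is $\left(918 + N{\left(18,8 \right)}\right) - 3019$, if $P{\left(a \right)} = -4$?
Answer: $-2173$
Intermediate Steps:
$N{\left(v,U \right)} = - 4 v$ ($N{\left(v,U \right)} = v \left(-4\right) = - 4 v$)
$\left(918 + N{\left(18,8 \right)}\right) - 3019 = \left(918 - 72\right) - 3019 = 846 - 3019 = -2173$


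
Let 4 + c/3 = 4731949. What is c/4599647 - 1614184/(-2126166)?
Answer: 18803689155829/4889806531701 ≈ 3.8455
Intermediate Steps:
c = 14195835 (c = -12 + 3*4731949 = -12 + 14195847 = 14195835)
c/4599647 - 1614184/(-2126166) = 14195835/4599647 - 1614184/(-2126166) = 14195835*(1/4599647) - 1614184*(-1/2126166) = 14195835/4599647 + 807092/1063083 = 18803689155829/4889806531701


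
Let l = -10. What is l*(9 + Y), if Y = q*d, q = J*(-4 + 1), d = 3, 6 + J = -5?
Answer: -1080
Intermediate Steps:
J = -11 (J = -6 - 5 = -11)
q = 33 (q = -11*(-4 + 1) = -11*(-3) = 33)
Y = 99 (Y = 33*3 = 99)
l*(9 + Y) = -10*(9 + 99) = -10*108 = -1080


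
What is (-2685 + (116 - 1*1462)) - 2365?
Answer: -6396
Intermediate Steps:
(-2685 + (116 - 1*1462)) - 2365 = (-2685 + (116 - 1462)) - 2365 = (-2685 - 1346) - 2365 = -4031 - 2365 = -6396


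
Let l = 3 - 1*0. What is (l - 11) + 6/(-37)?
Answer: -302/37 ≈ -8.1622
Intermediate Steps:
l = 3 (l = 3 + 0 = 3)
(l - 11) + 6/(-37) = (3 - 11) + 6/(-37) = -8 - 1/37*6 = -8 - 6/37 = -302/37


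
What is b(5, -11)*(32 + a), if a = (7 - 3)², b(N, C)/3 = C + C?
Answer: -3168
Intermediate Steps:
b(N, C) = 6*C (b(N, C) = 3*(C + C) = 3*(2*C) = 6*C)
a = 16 (a = 4² = 16)
b(5, -11)*(32 + a) = (6*(-11))*(32 + 16) = -66*48 = -3168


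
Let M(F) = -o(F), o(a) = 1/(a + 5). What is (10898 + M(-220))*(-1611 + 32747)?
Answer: 72953858656/215 ≈ 3.3932e+8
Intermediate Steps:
o(a) = 1/(5 + a)
M(F) = -1/(5 + F)
(10898 + M(-220))*(-1611 + 32747) = (10898 - 1/(5 - 220))*(-1611 + 32747) = (10898 - 1/(-215))*31136 = (10898 - 1*(-1/215))*31136 = (10898 + 1/215)*31136 = (2343071/215)*31136 = 72953858656/215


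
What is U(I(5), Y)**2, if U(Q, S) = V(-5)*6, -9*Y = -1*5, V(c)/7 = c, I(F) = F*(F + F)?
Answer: 44100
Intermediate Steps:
I(F) = 2*F**2 (I(F) = F*(2*F) = 2*F**2)
V(c) = 7*c
Y = 5/9 (Y = -(-1)*5/9 = -1/9*(-5) = 5/9 ≈ 0.55556)
U(Q, S) = -210 (U(Q, S) = (7*(-5))*6 = -35*6 = -210)
U(I(5), Y)**2 = (-210)**2 = 44100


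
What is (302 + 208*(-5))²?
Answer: 544644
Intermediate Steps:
(302 + 208*(-5))² = (302 - 1040)² = (-738)² = 544644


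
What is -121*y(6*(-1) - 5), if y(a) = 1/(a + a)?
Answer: 11/2 ≈ 5.5000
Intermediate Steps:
y(a) = 1/(2*a)
-121*y(6*(-1) - 5) = -121/(2*(6*(-1) - 5)) = -121/(2*(-6 - 5)) = -121/(2*(-11)) = -121*(-1)/(2*11) = -121*(-1/22) = 11/2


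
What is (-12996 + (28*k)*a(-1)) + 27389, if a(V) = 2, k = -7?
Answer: 14001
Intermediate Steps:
(-12996 + (28*k)*a(-1)) + 27389 = (-12996 + (28*(-7))*2) + 27389 = (-12996 - 196*2) + 27389 = (-12996 - 392) + 27389 = -13388 + 27389 = 14001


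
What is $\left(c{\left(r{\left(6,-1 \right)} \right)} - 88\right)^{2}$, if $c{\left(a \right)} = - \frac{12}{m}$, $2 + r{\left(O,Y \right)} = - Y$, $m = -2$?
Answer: $6724$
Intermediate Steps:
$r{\left(O,Y \right)} = -2 - Y$
$c{\left(a \right)} = 6$ ($c{\left(a \right)} = - \frac{12}{-2} = \left(-12\right) \left(- \frac{1}{2}\right) = 6$)
$\left(c{\left(r{\left(6,-1 \right)} \right)} - 88\right)^{2} = \left(6 - 88\right)^{2} = \left(-82\right)^{2} = 6724$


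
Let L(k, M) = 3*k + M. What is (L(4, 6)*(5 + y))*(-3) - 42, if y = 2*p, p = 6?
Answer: -960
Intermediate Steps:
y = 12 (y = 2*6 = 12)
L(k, M) = M + 3*k
(L(4, 6)*(5 + y))*(-3) - 42 = ((6 + 3*4)*(5 + 12))*(-3) - 42 = ((6 + 12)*17)*(-3) - 42 = (18*17)*(-3) - 42 = 306*(-3) - 42 = -918 - 42 = -960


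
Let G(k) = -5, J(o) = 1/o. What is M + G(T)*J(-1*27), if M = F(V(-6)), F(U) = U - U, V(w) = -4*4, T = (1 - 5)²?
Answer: 5/27 ≈ 0.18519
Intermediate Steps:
T = 16 (T = (-4)² = 16)
V(w) = -16
F(U) = 0
M = 0
M + G(T)*J(-1*27) = 0 - 5/((-1*27)) = 0 - 5/(-27) = 0 - 5*(-1/27) = 0 + 5/27 = 5/27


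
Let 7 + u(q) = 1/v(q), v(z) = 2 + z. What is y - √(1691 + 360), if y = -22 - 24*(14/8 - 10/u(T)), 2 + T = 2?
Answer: -1312/13 - √2051 ≈ -146.21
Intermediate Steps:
T = 0 (T = -2 + 2 = 0)
u(q) = -7 + 1/(2 + q)
y = -1312/13 (y = -22 - 24*(14/8 - 10*(2 + 0)/(-13 - 7*0)) = -22 - 24*(14*(⅛) - 10*2/(-13 + 0)) = -22 - 24*(7/4 - 10/((½)*(-13))) = -22 - 24*(7/4 - 10/(-13/2)) = -22 - 24*(7/4 - 10*(-2/13)) = -22 - 24*(7/4 + 20/13) = -22 - 24*171/52 = -22 - 1026/13 = -1312/13 ≈ -100.92)
y - √(1691 + 360) = -1312/13 - √(1691 + 360) = -1312/13 - √2051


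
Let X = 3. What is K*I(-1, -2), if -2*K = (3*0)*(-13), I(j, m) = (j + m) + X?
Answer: 0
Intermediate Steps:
I(j, m) = 3 + j + m (I(j, m) = (j + m) + 3 = 3 + j + m)
K = 0 (K = -3*0*(-13)/2 = -0*(-13) = -1/2*0 = 0)
K*I(-1, -2) = 0*(3 - 1 - 2) = 0*0 = 0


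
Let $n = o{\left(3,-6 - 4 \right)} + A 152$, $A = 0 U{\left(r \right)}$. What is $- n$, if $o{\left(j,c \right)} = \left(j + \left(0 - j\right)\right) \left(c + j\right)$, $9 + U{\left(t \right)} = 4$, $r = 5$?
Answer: $0$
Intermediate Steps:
$U{\left(t \right)} = -5$ ($U{\left(t \right)} = -9 + 4 = -5$)
$A = 0$ ($A = 0 \left(-5\right) = 0$)
$o{\left(j,c \right)} = 0$ ($o{\left(j,c \right)} = \left(j - j\right) \left(c + j\right) = 0 \left(c + j\right) = 0$)
$n = 0$ ($n = 0 + 0 \cdot 152 = 0 + 0 = 0$)
$- n = \left(-1\right) 0 = 0$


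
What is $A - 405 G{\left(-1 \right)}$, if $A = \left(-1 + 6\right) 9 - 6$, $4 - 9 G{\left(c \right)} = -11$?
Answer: $-636$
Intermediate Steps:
$G{\left(c \right)} = \frac{5}{3}$ ($G{\left(c \right)} = \frac{4}{9} - - \frac{11}{9} = \frac{4}{9} + \frac{11}{9} = \frac{5}{3}$)
$A = 39$ ($A = 5 \cdot 9 - 6 = 45 - 6 = 39$)
$A - 405 G{\left(-1 \right)} = 39 - 675 = -636$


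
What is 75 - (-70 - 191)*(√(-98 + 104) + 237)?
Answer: 61932 + 261*√6 ≈ 62571.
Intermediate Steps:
75 - (-70 - 191)*(√(-98 + 104) + 237) = 75 - (-261)*(√6 + 237) = 75 - (-261)*(237 + √6) = 75 - (-61857 - 261*√6) = 75 + (61857 + 261*√6) = 61932 + 261*√6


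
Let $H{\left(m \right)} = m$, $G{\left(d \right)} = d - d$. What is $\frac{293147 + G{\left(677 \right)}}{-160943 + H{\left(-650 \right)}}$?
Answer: $- \frac{293147}{161593} \approx -1.8141$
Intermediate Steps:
$G{\left(d \right)} = 0$
$\frac{293147 + G{\left(677 \right)}}{-160943 + H{\left(-650 \right)}} = \frac{293147 + 0}{-160943 - 650} = \frac{293147}{-161593} = 293147 \left(- \frac{1}{161593}\right) = - \frac{293147}{161593}$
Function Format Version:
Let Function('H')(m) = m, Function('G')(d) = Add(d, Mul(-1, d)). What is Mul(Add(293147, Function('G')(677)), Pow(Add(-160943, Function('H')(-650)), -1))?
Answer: Rational(-293147, 161593) ≈ -1.8141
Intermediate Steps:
Function('G')(d) = 0
Mul(Add(293147, Function('G')(677)), Pow(Add(-160943, Function('H')(-650)), -1)) = Mul(Add(293147, 0), Pow(Add(-160943, -650), -1)) = Mul(293147, Pow(-161593, -1)) = Mul(293147, Rational(-1, 161593)) = Rational(-293147, 161593)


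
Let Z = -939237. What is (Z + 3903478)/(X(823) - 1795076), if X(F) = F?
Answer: -2964241/1794253 ≈ -1.6521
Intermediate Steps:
(Z + 3903478)/(X(823) - 1795076) = (-939237 + 3903478)/(823 - 1795076) = 2964241/(-1794253) = 2964241*(-1/1794253) = -2964241/1794253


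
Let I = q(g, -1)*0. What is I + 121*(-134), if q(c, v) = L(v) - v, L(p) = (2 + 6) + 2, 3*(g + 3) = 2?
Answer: -16214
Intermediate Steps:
g = -7/3 (g = -3 + (⅓)*2 = -3 + ⅔ = -7/3 ≈ -2.3333)
L(p) = 10 (L(p) = 8 + 2 = 10)
q(c, v) = 10 - v
I = 0 (I = (10 - 1*(-1))*0 = (10 + 1)*0 = 11*0 = 0)
I + 121*(-134) = 0 + 121*(-134) = 0 - 16214 = -16214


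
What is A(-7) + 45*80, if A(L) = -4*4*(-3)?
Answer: 3648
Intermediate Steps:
A(L) = 48 (A(L) = -16*(-3) = 48)
A(-7) + 45*80 = 48 + 45*80 = 48 + 3600 = 3648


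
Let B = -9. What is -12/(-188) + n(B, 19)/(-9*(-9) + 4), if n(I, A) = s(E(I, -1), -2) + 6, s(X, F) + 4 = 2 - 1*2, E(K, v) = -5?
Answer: 349/3995 ≈ 0.087359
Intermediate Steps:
s(X, F) = -4 (s(X, F) = -4 + (2 - 1*2) = -4 + (2 - 2) = -4 + 0 = -4)
n(I, A) = 2 (n(I, A) = -4 + 6 = 2)
-12/(-188) + n(B, 19)/(-9*(-9) + 4) = -12/(-188) + 2/(-9*(-9) + 4) = -12*(-1/188) + 2/(81 + 4) = 3/47 + 2/85 = 349/3995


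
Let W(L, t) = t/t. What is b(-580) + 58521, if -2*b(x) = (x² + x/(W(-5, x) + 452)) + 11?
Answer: -99373577/906 ≈ -1.0968e+5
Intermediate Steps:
W(L, t) = 1
b(x) = -11/2 - x²/2 - x/906 (b(x) = -((x² + x/(1 + 452)) + 11)/2 = -((x² + x/453) + 11)/2 = -(11 + x² + x/453)/2 = -11/2 - x²/2 - x/906)
b(-580) + 58521 = (-11/2 - ½*(-580)² - 1/906*(-580)) + 58521 = (-11/2 - ½*336400 + 290/453) + 58521 = (-11/2 - 168200 + 290/453) + 58521 = -152393603/906 + 58521 = -99373577/906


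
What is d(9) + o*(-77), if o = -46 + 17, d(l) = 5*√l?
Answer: 2248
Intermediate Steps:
o = -29
d(9) + o*(-77) = 5*√9 - 29*(-77) = 5*3 + 2233 = 15 + 2233 = 2248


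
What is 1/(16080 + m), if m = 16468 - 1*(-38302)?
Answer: 1/70850 ≈ 1.4114e-5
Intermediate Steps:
m = 54770 (m = 16468 + 38302 = 54770)
1/(16080 + m) = 1/(16080 + 54770) = 1/70850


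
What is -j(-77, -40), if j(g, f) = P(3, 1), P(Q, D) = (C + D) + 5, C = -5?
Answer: -1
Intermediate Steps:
P(Q, D) = D (P(Q, D) = (-5 + D) + 5 = D)
j(g, f) = 1
-j(-77, -40) = -1*1 = -1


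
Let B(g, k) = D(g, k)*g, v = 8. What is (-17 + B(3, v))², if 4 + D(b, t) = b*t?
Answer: 1849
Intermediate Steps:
D(b, t) = -4 + b*t
B(g, k) = g*(-4 + g*k) (B(g, k) = (-4 + g*k)*g = g*(-4 + g*k))
(-17 + B(3, v))² = (-17 + 3*(-4 + 3*8))² = (-17 + 3*(-4 + 24))² = (-17 + 3*20)² = (-17 + 60)² = 43² = 1849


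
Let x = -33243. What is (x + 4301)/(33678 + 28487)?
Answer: -28942/62165 ≈ -0.46557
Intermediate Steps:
(x + 4301)/(33678 + 28487) = (-33243 + 4301)/(33678 + 28487) = -28942/62165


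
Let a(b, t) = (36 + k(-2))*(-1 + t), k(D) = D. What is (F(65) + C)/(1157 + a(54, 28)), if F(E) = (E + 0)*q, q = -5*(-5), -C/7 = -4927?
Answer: 36114/2075 ≈ 17.404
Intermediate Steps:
C = 34489 (C = -7*(-4927) = 34489)
q = 25
F(E) = 25*E (F(E) = (E + 0)*25 = E*25 = 25*E)
a(b, t) = -34 + 34*t (a(b, t) = (36 - 2)*(-1 + t) = 34*(-1 + t) = -34 + 34*t)
(F(65) + C)/(1157 + a(54, 28)) = (25*65 + 34489)/(1157 + (-34 + 34*28)) = (1625 + 34489)/(1157 + (-34 + 952)) = 36114/(1157 + 918) = 36114/2075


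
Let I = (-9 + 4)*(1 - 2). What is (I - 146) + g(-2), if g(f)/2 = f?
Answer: -145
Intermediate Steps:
g(f) = 2*f
I = 5 (I = -5*(-1) = 5)
(I - 146) + g(-2) = (5 - 146) + 2*(-2) = -141 - 4 = -145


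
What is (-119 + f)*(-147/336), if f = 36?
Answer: 581/16 ≈ 36.313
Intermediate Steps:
(-119 + f)*(-147/336) = (-119 + 36)*(-147/336) = -(-12201)/336 = -83*(-7/16) = 581/16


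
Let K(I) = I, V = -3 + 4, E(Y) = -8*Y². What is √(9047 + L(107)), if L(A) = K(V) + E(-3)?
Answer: 4*√561 ≈ 94.742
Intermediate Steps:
V = 1
L(A) = -71 (L(A) = 1 - 8*(-3)² = 1 - 8*9 = 1 - 72 = -71)
√(9047 + L(107)) = √(9047 - 71) = √8976 = 4*√561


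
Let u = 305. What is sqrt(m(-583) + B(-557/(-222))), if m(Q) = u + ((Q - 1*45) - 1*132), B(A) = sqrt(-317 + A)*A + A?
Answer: sqrt(-22300566 + 6127*I*sqrt(128094))/222 ≈ 1.0446 + 21.297*I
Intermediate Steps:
B(A) = A + A*sqrt(-317 + A) (B(A) = A*sqrt(-317 + A) + A = A + A*sqrt(-317 + A))
m(Q) = 128 + Q (m(Q) = 305 + ((Q - 1*45) - 1*132) = 305 + ((Q - 45) - 132) = 305 + ((-45 + Q) - 132) = 305 + (-177 + Q) = 128 + Q)
sqrt(m(-583) + B(-557/(-222))) = sqrt((128 - 583) + (-557/(-222))*(1 + sqrt(-317 - 557/(-222)))) = sqrt(-455 + (-557*(-1/222))*(1 + sqrt(-317 - 557*(-1/222)))) = sqrt(-455 + 557*(1 + sqrt(-317 + 557/222))/222) = sqrt(-455 + 557*(1 + sqrt(-69817/222))/222) = sqrt(-455 + 557*(1 + 11*I*sqrt(128094)/222)/222) = sqrt(-455 + (557/222 + 6127*I*sqrt(128094)/49284)) = sqrt(-100453/222 + 6127*I*sqrt(128094)/49284)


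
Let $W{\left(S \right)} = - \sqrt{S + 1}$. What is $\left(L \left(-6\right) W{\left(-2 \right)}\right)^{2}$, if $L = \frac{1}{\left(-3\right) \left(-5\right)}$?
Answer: $- \frac{4}{25} \approx -0.16$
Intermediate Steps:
$L = \frac{1}{15} \approx 0.066667$
$W{\left(S \right)} = - \sqrt{1 + S}$
$\left(L \left(-6\right) W{\left(-2 \right)}\right)^{2} = \left(\frac{1}{15} \left(-6\right) \left(- \sqrt{1 - 2}\right)\right)^{2} = \left(- \frac{2 \left(- \sqrt{-1}\right)}{5}\right)^{2} = \left(- \frac{2 \left(- i\right)}{5}\right)^{2} = \left(\frac{2 i}{5}\right)^{2} = - \frac{4}{25}$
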